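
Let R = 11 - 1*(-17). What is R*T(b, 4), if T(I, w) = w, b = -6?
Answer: 112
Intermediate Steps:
R = 28 (R = 11 + 17 = 28)
R*T(b, 4) = 28*4 = 112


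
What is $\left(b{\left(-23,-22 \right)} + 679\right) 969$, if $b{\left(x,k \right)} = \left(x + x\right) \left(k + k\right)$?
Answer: $2619207$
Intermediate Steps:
$b{\left(x,k \right)} = 4 k x$ ($b{\left(x,k \right)} = 2 x 2 k = 4 k x$)
$\left(b{\left(-23,-22 \right)} + 679\right) 969 = \left(4 \left(-22\right) \left(-23\right) + 679\right) 969 = \left(2024 + 679\right) 969 = 2703 \cdot 969 = 2619207$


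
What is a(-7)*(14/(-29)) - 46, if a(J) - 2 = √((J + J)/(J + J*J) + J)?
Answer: -1362/29 - 14*I*√66/87 ≈ -46.966 - 1.3073*I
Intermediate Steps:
a(J) = 2 + √(J + 2*J/(J + J²)) (a(J) = 2 + √((J + J)/(J + J*J) + J) = 2 + √((2*J)/(J + J²) + J) = 2 + √(2*J/(J + J²) + J) = 2 + √(J + 2*J/(J + J²)))
a(-7)*(14/(-29)) - 46 = (2 + √((2 - 7*(1 - 7))/(1 - 7)))*(14/(-29)) - 46 = (2 + √((2 - 7*(-6))/(-6)))*(14*(-1/29)) - 46 = (2 + √(-(2 + 42)/6))*(-14/29) - 46 = (2 + √(-⅙*44))*(-14/29) - 46 = (2 + √(-22/3))*(-14/29) - 46 = (2 + I*√66/3)*(-14/29) - 46 = (-28/29 - 14*I*√66/87) - 46 = -1362/29 - 14*I*√66/87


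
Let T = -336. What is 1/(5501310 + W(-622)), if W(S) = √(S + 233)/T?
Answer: 621075893760/3416731025100825989 + 336*I*√389/3416731025100825989 ≈ 1.8177e-7 + 1.9396e-15*I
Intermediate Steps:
W(S) = -√(233 + S)/336 (W(S) = √(S + 233)/(-336) = √(233 + S)*(-1/336) = -√(233 + S)/336)
1/(5501310 + W(-622)) = 1/(5501310 - √(233 - 622)/336) = 1/(5501310 - I*√389/336)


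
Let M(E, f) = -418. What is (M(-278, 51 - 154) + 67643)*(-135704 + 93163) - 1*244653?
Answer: -2860063378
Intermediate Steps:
(M(-278, 51 - 154) + 67643)*(-135704 + 93163) - 1*244653 = (-418 + 67643)*(-135704 + 93163) - 1*244653 = 67225*(-42541) - 244653 = -2859818725 - 244653 = -2860063378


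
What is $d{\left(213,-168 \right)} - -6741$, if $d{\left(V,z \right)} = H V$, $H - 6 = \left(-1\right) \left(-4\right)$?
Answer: $8871$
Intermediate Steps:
$H = 10$ ($H = 6 - -4 = 6 + 4 = 10$)
$d{\left(V,z \right)} = 10 V$
$d{\left(213,-168 \right)} - -6741 = 10 \cdot 213 - -6741 = 2130 + 6741 = 8871$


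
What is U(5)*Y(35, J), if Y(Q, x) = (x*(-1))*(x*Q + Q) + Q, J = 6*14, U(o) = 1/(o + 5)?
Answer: -49973/2 ≈ -24987.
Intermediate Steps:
U(o) = 1/(5 + o)
J = 84
Y(Q, x) = Q - x*(Q + Q*x) (Y(Q, x) = (-x)*(Q*x + Q) + Q = (-x)*(Q + Q*x) + Q = -x*(Q + Q*x) + Q = Q - x*(Q + Q*x))
U(5)*Y(35, J) = (35*(1 - 1*84 - 1*84²))/(5 + 5) = (35*(1 - 84 - 1*7056))/10 = (35*(1 - 84 - 7056))/10 = (35*(-7139))/10 = (⅒)*(-249865) = -49973/2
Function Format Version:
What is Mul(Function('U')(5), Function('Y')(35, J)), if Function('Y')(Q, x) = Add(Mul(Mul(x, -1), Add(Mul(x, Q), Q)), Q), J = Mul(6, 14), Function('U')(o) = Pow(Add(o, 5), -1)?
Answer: Rational(-49973, 2) ≈ -24987.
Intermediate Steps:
Function('U')(o) = Pow(Add(5, o), -1)
J = 84
Function('Y')(Q, x) = Add(Q, Mul(-1, x, Add(Q, Mul(Q, x)))) (Function('Y')(Q, x) = Add(Mul(Mul(-1, x), Add(Mul(Q, x), Q)), Q) = Add(Mul(Mul(-1, x), Add(Q, Mul(Q, x))), Q) = Add(Mul(-1, x, Add(Q, Mul(Q, x))), Q) = Add(Q, Mul(-1, x, Add(Q, Mul(Q, x)))))
Mul(Function('U')(5), Function('Y')(35, J)) = Mul(Pow(Add(5, 5), -1), Mul(35, Add(1, Mul(-1, 84), Mul(-1, Pow(84, 2))))) = Mul(Pow(10, -1), Mul(35, Add(1, -84, Mul(-1, 7056)))) = Mul(Rational(1, 10), Mul(35, Add(1, -84, -7056))) = Mul(Rational(1, 10), Mul(35, -7139)) = Mul(Rational(1, 10), -249865) = Rational(-49973, 2)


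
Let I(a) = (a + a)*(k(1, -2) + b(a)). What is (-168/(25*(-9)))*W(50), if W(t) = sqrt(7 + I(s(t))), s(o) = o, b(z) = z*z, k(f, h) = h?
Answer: 56*sqrt(249807)/75 ≈ 373.19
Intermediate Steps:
b(z) = z**2
I(a) = 2*a*(-2 + a**2) (I(a) = (a + a)*(-2 + a**2) = (2*a)*(-2 + a**2) = 2*a*(-2 + a**2))
W(t) = sqrt(7 + 2*t*(-2 + t**2))
(-168/(25*(-9)))*W(50) = (-168/(25*(-9)))*sqrt(7 + 2*50*(-2 + 50**2)) = (-168/(-225))*sqrt(7 + 2*50*(-2 + 2500)) = (-168*(-1/225))*sqrt(7 + 2*50*2498) = 56*sqrt(7 + 249800)/75 = 56*sqrt(249807)/75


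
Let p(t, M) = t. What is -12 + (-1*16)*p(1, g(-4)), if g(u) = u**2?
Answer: -28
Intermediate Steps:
-12 + (-1*16)*p(1, g(-4)) = -12 - 1*16*1 = -12 - 16*1 = -12 - 16 = -28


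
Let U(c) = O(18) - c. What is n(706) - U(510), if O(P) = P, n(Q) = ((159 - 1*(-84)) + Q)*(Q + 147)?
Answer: 809989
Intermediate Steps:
n(Q) = (147 + Q)*(243 + Q) (n(Q) = ((159 + 84) + Q)*(147 + Q) = (243 + Q)*(147 + Q) = (147 + Q)*(243 + Q))
U(c) = 18 - c
n(706) - U(510) = (35721 + 706² + 390*706) - (18 - 1*510) = (35721 + 498436 + 275340) - (18 - 510) = 809497 - 1*(-492) = 809497 + 492 = 809989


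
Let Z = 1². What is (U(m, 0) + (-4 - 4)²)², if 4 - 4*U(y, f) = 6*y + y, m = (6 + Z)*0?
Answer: 4225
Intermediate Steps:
Z = 1
m = 0 (m = (6 + 1)*0 = 7*0 = 0)
U(y, f) = 1 - 7*y/4 (U(y, f) = 1 - (6*y + y)/4 = 1 - 7*y/4)
(U(m, 0) + (-4 - 4)²)² = ((1 - 7/4*0) + (-4 - 4)²)² = ((1 + 0) + (-8)²)² = (1 + 64)² = 65² = 4225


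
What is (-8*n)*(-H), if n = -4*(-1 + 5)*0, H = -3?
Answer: 0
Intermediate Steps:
n = 0 (n = -4*4*0 = -16*0 = 0)
(-8*n)*(-H) = (-8*0)*(-1*(-3)) = 0*3 = 0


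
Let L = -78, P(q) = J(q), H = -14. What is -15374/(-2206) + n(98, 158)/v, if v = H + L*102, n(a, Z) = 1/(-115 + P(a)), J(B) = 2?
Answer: 6922990173/993372830 ≈ 6.9692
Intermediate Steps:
P(q) = 2
n(a, Z) = -1/113 (n(a, Z) = 1/(-115 + 2) = 1/(-113) = -1/113)
v = -7970 (v = -14 - 78*102 = -14 - 7956 = -7970)
-15374/(-2206) + n(98, 158)/v = -15374/(-2206) - 1/113/(-7970) = -15374*(-1/2206) - 1/113*(-1/7970) = 7687/1103 + 1/900610 = 6922990173/993372830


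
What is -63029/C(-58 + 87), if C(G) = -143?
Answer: 63029/143 ≈ 440.76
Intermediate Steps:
-63029/C(-58 + 87) = -63029/(-143) = -63029*(-1/143) = 63029/143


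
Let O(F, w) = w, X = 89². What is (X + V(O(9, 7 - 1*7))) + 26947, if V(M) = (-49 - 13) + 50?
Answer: 34856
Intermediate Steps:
X = 7921
V(M) = -12 (V(M) = -62 + 50 = -12)
(X + V(O(9, 7 - 1*7))) + 26947 = (7921 - 12) + 26947 = 7909 + 26947 = 34856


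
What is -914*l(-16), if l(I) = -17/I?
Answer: -7769/8 ≈ -971.13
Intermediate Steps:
-914*l(-16) = -(-15538)/(-16) = -(-15538)*(-1)/16 = -914*17/16 = -7769/8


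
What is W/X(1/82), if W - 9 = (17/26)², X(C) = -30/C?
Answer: -6373/1662960 ≈ -0.0038323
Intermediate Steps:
W = 6373/676 (W = 9 + (17/26)² = 9 + 289/676 = 6373/676 ≈ 9.4275)
W/X(1/82) = 6373/(676*((-30/(1/82)))) = 6373/(676*((-30/1/82))) = 6373/(676*((-30*82))) = (6373/676)/(-2460) = (6373/676)*(-1/2460) = -6373/1662960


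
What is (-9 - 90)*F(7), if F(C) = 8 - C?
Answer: -99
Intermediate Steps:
(-9 - 90)*F(7) = (-9 - 90)*(8 - 1*7) = -99*(8 - 7) = -99*1 = -99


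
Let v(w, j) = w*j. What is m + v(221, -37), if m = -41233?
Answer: -49410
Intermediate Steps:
v(w, j) = j*w
m + v(221, -37) = -41233 - 37*221 = -41233 - 8177 = -49410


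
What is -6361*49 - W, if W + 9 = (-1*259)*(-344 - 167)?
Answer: -444029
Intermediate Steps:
W = 132340 (W = -9 + (-1*259)*(-344 - 167) = -9 - 259*(-511) = -9 + 132349 = 132340)
-6361*49 - W = -6361*49 - 1*132340 = -311689 - 132340 = -444029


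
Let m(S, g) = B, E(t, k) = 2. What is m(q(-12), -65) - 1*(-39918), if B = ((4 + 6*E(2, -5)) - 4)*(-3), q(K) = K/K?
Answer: 39882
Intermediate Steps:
q(K) = 1
B = -36 (B = ((4 + 6*2) - 4)*(-3) = ((4 + 12) - 4)*(-3) = (16 - 4)*(-3) = 12*(-3) = -36)
m(S, g) = -36
m(q(-12), -65) - 1*(-39918) = -36 - 1*(-39918) = -36 + 39918 = 39882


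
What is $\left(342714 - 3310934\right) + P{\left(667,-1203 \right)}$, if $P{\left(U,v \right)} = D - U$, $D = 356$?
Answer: $-2968531$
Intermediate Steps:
$P{\left(U,v \right)} = 356 - U$
$\left(342714 - 3310934\right) + P{\left(667,-1203 \right)} = \left(342714 - 3310934\right) + \left(356 - 667\right) = -2968220 + \left(356 - 667\right) = -2968220 - 311 = -2968531$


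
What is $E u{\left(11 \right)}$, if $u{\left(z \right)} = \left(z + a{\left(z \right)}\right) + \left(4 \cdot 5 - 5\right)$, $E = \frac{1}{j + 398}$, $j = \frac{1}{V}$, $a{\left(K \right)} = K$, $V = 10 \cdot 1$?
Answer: $\frac{370}{3981} \approx 0.092942$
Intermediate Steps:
$V = 10$
$j = \frac{1}{10} \approx 0.1$
$E = \frac{10}{3981}$ ($E = \frac{1}{\frac{1}{10} + 398} = \frac{1}{\frac{3981}{10}} = \frac{10}{3981} \approx 0.0025119$)
$u{\left(z \right)} = 15 + 2 z$ ($u{\left(z \right)} = \left(z + z\right) + \left(4 \cdot 5 - 5\right) = 2 z + \left(20 - 5\right) = 2 z + 15 = 15 + 2 z$)
$E u{\left(11 \right)} = \frac{10 \left(15 + 2 \cdot 11\right)}{3981} = \frac{10 \left(15 + 22\right)}{3981} = \frac{10}{3981} \cdot 37 = \frac{370}{3981}$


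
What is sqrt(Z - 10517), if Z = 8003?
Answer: I*sqrt(2514) ≈ 50.14*I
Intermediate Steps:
sqrt(Z - 10517) = sqrt(8003 - 10517) = sqrt(-2514) = I*sqrt(2514)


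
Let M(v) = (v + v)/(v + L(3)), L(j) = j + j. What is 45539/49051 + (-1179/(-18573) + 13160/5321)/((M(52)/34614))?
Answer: 2057305641838118143/42012185718386 ≈ 48969.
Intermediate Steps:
L(j) = 2*j
M(v) = 2*v/(6 + v) (M(v) = (v + v)/(v + 2*3) = (2*v)/(v + 6) = (2*v)/(6 + v) = 2*v/(6 + v))
45539/49051 + (-1179/(-18573) + 13160/5321)/((M(52)/34614)) = 45539/49051 + (-1179/(-18573) + 13160/5321)/(((2*52/(6 + 52))/34614)) = 45539*(1/49051) + (-1179*(-1/18573) + 13160*(1/5321))/(((2*52/58)*(1/34614))) = 45539/49051 + (393/6191 + 13160/5321)/(((2*52*(1/58))*(1/34614))) = 45539/49051 + 83564713/(32942311*(((52/29)*(1/34614)))) = 45539/49051 + 83564713/(32942311*(26/501903)) = 45539/49051 + (83564713/32942311)*(501903/26) = 45539/49051 + 41941380148839/856500086 = 2057305641838118143/42012185718386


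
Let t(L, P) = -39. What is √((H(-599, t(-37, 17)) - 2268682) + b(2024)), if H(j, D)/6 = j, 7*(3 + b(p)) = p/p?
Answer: 12*I*√773206/7 ≈ 1507.4*I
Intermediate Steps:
b(p) = -20/7 (b(p) = -3 + (p/p)/7 = -3 + (⅐)*1 = -3 + ⅐ = -20/7)
H(j, D) = 6*j
√((H(-599, t(-37, 17)) - 2268682) + b(2024)) = √((6*(-599) - 2268682) - 20/7) = √((-3594 - 2268682) - 20/7) = √(-2272276 - 20/7) = √(-15905952/7) = 12*I*√773206/7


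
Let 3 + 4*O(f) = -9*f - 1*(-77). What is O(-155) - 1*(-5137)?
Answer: 22017/4 ≈ 5504.3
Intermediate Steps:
O(f) = 37/2 - 9*f/4 (O(f) = -¾ + (-9*f - 1*(-77))/4 = -¾ + (-9*f + 77)/4 = -¾ + (77 - 9*f)/4 = -¾ + (77/4 - 9*f/4) = 37/2 - 9*f/4)
O(-155) - 1*(-5137) = (37/2 - 9/4*(-155)) - 1*(-5137) = (37/2 + 1395/4) + 5137 = 1469/4 + 5137 = 22017/4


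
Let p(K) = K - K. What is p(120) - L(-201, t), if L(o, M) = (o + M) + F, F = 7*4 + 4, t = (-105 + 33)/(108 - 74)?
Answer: 2909/17 ≈ 171.12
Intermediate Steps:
t = -36/17 (t = -72/34 = -72*1/34 = -36/17 ≈ -2.1176)
p(K) = 0
F = 32 (F = 28 + 4 = 32)
L(o, M) = 32 + M + o (L(o, M) = (o + M) + 32 = (M + o) + 32 = 32 + M + o)
p(120) - L(-201, t) = 0 - (32 - 36/17 - 201) = 0 - 1*(-2909/17) = 0 + 2909/17 = 2909/17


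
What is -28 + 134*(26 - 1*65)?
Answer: -5254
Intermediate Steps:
-28 + 134*(26 - 1*65) = -28 + 134*(26 - 65) = -28 + 134*(-39) = -28 - 5226 = -5254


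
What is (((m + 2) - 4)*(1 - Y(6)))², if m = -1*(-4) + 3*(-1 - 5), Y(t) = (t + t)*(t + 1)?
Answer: 1763584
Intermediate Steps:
Y(t) = 2*t*(1 + t) (Y(t) = (2*t)*(1 + t) = 2*t*(1 + t))
m = -14 (m = 4 + 3*(-6) = 4 - 18 = -14)
(((m + 2) - 4)*(1 - Y(6)))² = (((-14 + 2) - 4)*(1 - 2*6*(1 + 6)))² = ((-12 - 4)*(1 - 2*6*7))² = (-16*(1 - 1*84))² = (-16*(1 - 84))² = (-16*(-83))² = 1328² = 1763584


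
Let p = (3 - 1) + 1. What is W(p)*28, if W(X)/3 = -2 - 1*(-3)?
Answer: 84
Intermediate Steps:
p = 3 (p = 2 + 1 = 3)
W(X) = 3 (W(X) = 3*(-2 - 1*(-3)) = 3*(-2 + 3) = 3*1 = 3)
W(p)*28 = 3*28 = 84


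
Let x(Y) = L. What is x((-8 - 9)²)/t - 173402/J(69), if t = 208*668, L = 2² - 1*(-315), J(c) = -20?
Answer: 6023293467/694720 ≈ 8670.1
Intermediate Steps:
L = 319 (L = 4 + 315 = 319)
x(Y) = 319
t = 138944
x((-8 - 9)²)/t - 173402/J(69) = 319/138944 - 173402/(-20) = 319*(1/138944) - 173402*(-1/20) = 319/138944 + 86701/10 = 6023293467/694720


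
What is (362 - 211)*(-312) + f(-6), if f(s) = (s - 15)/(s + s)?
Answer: -188441/4 ≈ -47110.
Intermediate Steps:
f(s) = (-15 + s)/(2*s) (f(s) = (-15 + s)/((2*s)) = (-15 + s)*(1/(2*s)) = (-15 + s)/(2*s))
(362 - 211)*(-312) + f(-6) = (362 - 211)*(-312) + (1/2)*(-15 - 6)/(-6) = 151*(-312) + (1/2)*(-1/6)*(-21) = -47112 + 7/4 = -188441/4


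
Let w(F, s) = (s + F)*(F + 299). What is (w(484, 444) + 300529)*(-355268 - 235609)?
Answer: -606921083181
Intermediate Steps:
w(F, s) = (299 + F)*(F + s) (w(F, s) = (F + s)*(299 + F) = (299 + F)*(F + s))
(w(484, 444) + 300529)*(-355268 - 235609) = ((484**2 + 299*484 + 299*444 + 484*444) + 300529)*(-355268 - 235609) = ((234256 + 144716 + 132756 + 214896) + 300529)*(-590877) = (726624 + 300529)*(-590877) = 1027153*(-590877) = -606921083181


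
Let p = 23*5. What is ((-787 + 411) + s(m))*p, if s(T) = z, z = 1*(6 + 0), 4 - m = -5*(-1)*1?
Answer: -42550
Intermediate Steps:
m = -1 (m = 4 - (-5*(-1)) = 4 - 5 = -1)
p = 115
z = 6 (z = 1*6 = 6)
s(T) = 6
((-787 + 411) + s(m))*p = ((-787 + 411) + 6)*115 = (-376 + 6)*115 = -370*115 = -42550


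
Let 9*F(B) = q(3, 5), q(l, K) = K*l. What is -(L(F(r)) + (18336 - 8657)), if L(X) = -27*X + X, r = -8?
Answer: -28907/3 ≈ -9635.7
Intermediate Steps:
F(B) = 5/3 (F(B) = (5*3)/9 = (⅑)*15 = 5/3)
L(X) = -26*X
-(L(F(r)) + (18336 - 8657)) = -(-26*5/3 + (18336 - 8657)) = -(-130/3 + 9679) = -1*28907/3 = -28907/3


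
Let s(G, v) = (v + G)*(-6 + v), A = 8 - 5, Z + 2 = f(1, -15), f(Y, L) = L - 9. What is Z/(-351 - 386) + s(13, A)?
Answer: -35350/737 ≈ -47.965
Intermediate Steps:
f(Y, L) = -9 + L
Z = -26 (Z = -2 + (-9 - 15) = -2 - 24 = -26)
A = 3
s(G, v) = (-6 + v)*(G + v) (s(G, v) = (G + v)*(-6 + v) = (-6 + v)*(G + v))
Z/(-351 - 386) + s(13, A) = -26/(-351 - 386) + (3**2 - 6*13 - 6*3 + 13*3) = -26/(-737) + (9 - 78 - 18 + 39) = -26*(-1/737) - 48 = 26/737 - 48 = -35350/737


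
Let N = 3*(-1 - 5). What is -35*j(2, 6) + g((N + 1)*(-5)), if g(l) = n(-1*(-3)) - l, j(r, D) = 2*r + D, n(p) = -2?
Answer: -437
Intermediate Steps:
N = -18 (N = 3*(-6) = -18)
j(r, D) = D + 2*r
g(l) = -2 - l
-35*j(2, 6) + g((N + 1)*(-5)) = -35*(6 + 2*2) + (-2 - (-18 + 1)*(-5)) = -35*(6 + 4) + (-2 - (-17)*(-5)) = -35*10 + (-2 - 1*85) = -350 + (-2 - 85) = -350 - 87 = -437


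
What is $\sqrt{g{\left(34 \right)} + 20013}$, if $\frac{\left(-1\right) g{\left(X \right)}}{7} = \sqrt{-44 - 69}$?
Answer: $\sqrt{20013 - 7 i \sqrt{113}} \approx 141.47 - 0.263 i$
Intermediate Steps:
$g{\left(X \right)} = - 7 i \sqrt{113}$ ($g{\left(X \right)} = - 7 \sqrt{-44 - 69} = - 7 \sqrt{-113} = - 7 i \sqrt{113}$)
$\sqrt{g{\left(34 \right)} + 20013} = \sqrt{- 7 i \sqrt{113} + 20013} = \sqrt{20013 - 7 i \sqrt{113}}$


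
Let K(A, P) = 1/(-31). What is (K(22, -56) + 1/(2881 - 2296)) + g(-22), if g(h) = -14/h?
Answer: 120851/199485 ≈ 0.60581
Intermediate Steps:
K(A, P) = -1/31
(K(22, -56) + 1/(2881 - 2296)) + g(-22) = (-1/31 + 1/(2881 - 2296)) - 14/(-22) = (-1/31 + 1/585) - 14*(-1/22) = (-1/31 + 1/585) + 7/11 = -554/18135 + 7/11 = 120851/199485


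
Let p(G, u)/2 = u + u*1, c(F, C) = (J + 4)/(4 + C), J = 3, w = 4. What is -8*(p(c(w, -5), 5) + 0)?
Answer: -160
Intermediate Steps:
c(F, C) = 7/(4 + C) (c(F, C) = (3 + 4)/(4 + C) = 7/(4 + C))
p(G, u) = 4*u (p(G, u) = 2*(u + u*1) = 2*(u + u) = 2*(2*u) = 4*u)
-8*(p(c(w, -5), 5) + 0) = -8*(4*5 + 0) = -8*(20 + 0) = -8*20 = -160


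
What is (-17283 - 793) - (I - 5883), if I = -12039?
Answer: -154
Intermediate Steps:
(-17283 - 793) - (I - 5883) = (-17283 - 793) - (-12039 - 5883) = -18076 - 1*(-17922) = -18076 + 17922 = -154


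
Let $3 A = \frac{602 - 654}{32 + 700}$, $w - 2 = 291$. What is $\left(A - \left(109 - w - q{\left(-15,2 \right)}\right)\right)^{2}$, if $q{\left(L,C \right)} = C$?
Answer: $\frac{10424614201}{301401} \approx 34587.0$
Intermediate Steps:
$w = 293$ ($w = 2 + 291 = 293$)
$A = - \frac{13}{549}$ ($A = \frac{\left(602 - 654\right) \frac{1}{32 + 700}}{3} = \frac{\left(-52\right) \frac{1}{732}}{3} = \frac{1}{3} \left(- \frac{13}{183}\right) = - \frac{13}{549} \approx -0.023679$)
$\left(A - \left(109 - w - q{\left(-15,2 \right)}\right)\right)^{2} = \left(- \frac{13}{549} + \left(\left(293 + 2\right) - 109\right)\right)^{2} = \left(- \frac{13}{549} + \left(295 - 109\right)\right)^{2} = \left(- \frac{13}{549} + 186\right)^{2} = \left(\frac{102101}{549}\right)^{2} = \frac{10424614201}{301401}$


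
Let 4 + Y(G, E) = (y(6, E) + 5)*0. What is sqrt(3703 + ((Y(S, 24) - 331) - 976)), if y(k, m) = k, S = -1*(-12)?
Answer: 2*sqrt(598) ≈ 48.908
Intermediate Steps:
S = 12
Y(G, E) = -4 (Y(G, E) = -4 + (6 + 5)*0 = -4 + 11*0 = -4 + 0 = -4)
sqrt(3703 + ((Y(S, 24) - 331) - 976)) = sqrt(3703 + ((-4 - 331) - 976)) = sqrt(3703 + (-335 - 976)) = sqrt(3703 - 1311) = sqrt(2392) = 2*sqrt(598)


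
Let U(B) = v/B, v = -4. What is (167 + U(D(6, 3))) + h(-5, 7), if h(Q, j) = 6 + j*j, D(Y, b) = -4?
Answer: 223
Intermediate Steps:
h(Q, j) = 6 + j²
U(B) = -4/B
(167 + U(D(6, 3))) + h(-5, 7) = (167 - 4/(-4)) + (6 + 7²) = (167 - 4*(-¼)) + (6 + 49) = (167 + 1) + 55 = 168 + 55 = 223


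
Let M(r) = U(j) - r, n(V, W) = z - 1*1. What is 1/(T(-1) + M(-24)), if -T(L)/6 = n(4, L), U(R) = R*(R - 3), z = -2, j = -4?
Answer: 1/70 ≈ 0.014286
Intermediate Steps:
U(R) = R*(-3 + R)
n(V, W) = -3 (n(V, W) = -2 - 1*1 = -2 - 1 = -3)
T(L) = 18 (T(L) = -6*(-3) = 18)
M(r) = 28 - r (M(r) = -4*(-3 - 4) - r = -4*(-7) - r = 28 - r)
1/(T(-1) + M(-24)) = 1/(18 + (28 - 1*(-24))) = 1/(18 + (28 + 24)) = 1/(18 + 52) = 1/70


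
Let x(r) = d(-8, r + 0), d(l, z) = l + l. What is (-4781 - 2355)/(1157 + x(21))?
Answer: -7136/1141 ≈ -6.2542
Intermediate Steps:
d(l, z) = 2*l
x(r) = -16 (x(r) = 2*(-8) = -16)
(-4781 - 2355)/(1157 + x(21)) = (-4781 - 2355)/(1157 - 16) = -7136/1141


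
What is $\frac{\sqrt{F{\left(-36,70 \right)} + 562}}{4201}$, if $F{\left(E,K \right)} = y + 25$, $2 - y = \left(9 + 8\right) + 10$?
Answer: $\frac{\sqrt{562}}{4201} \approx 0.0056431$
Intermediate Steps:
$y = -25$ ($y = 2 - \left(\left(9 + 8\right) + 10\right) = 2 - \left(17 + 10\right) = 2 - 27 = -25$)
$F{\left(E,K \right)} = 0$ ($F{\left(E,K \right)} = -25 + 25 = 0$)
$\frac{\sqrt{F{\left(-36,70 \right)} + 562}}{4201} = \frac{\sqrt{0 + 562}}{4201} = \sqrt{562} \cdot \frac{1}{4201} = \frac{\sqrt{562}}{4201}$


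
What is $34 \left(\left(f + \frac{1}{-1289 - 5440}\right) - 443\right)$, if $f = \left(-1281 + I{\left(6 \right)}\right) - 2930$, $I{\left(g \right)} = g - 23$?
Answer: $- \frac{1068659440}{6729} \approx -1.5881 \cdot 10^{5}$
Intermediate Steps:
$I{\left(g \right)} = -23 + g$ ($I{\left(g \right)} = g - 23 = -23 + g$)
$f = -4228$ ($f = \left(-1281 + \left(-23 + 6\right)\right) - 2930 = \left(-1281 - 17\right) - 2930 = -1298 - 2930 = -4228$)
$34 \left(\left(f + \frac{1}{-1289 - 5440}\right) - 443\right) = 34 \left(\left(-4228 + \frac{1}{-1289 - 5440}\right) - 443\right) = 34 \left(\left(-4228 + \frac{1}{-6729}\right) - 443\right) = 34 \left(\left(-4228 - \frac{1}{6729}\right) - 443\right) = 34 \left(- \frac{28450213}{6729} - 443\right) = 34 \left(- \frac{31431160}{6729}\right) = - \frac{1068659440}{6729}$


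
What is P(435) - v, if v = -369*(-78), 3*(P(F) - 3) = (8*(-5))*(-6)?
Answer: -28699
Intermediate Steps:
P(F) = 83 (P(F) = 3 + ((8*(-5))*(-6))/3 = 3 + (-40*(-6))/3 = 3 + (1/3)*240 = 3 + 80 = 83)
v = 28782
P(435) - v = 83 - 1*28782 = 83 - 28782 = -28699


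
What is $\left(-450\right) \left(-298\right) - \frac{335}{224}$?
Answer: $\frac{30038065}{224} \approx 1.341 \cdot 10^{5}$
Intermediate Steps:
$\left(-450\right) \left(-298\right) - \frac{335}{224} = 134100 - \frac{335}{224} = \frac{30038065}{224}$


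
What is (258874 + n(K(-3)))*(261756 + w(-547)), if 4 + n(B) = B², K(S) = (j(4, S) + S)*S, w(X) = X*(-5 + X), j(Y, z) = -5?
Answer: 146249710200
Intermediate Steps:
K(S) = S*(-5 + S) (K(S) = (-5 + S)*S = S*(-5 + S))
n(B) = -4 + B²
(258874 + n(K(-3)))*(261756 + w(-547)) = (258874 + (-4 + (-3*(-5 - 3))²))*(261756 - 547*(-5 - 547)) = (258874 + (-4 + (-3*(-8))²))*(261756 - 547*(-552)) = (258874 + (-4 + 24²))*(261756 + 301944) = (258874 + (-4 + 576))*563700 = (258874 + 572)*563700 = 259446*563700 = 146249710200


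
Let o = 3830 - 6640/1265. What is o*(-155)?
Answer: -149987610/253 ≈ -5.9284e+5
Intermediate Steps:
o = 967662/253 (o = 3830 - 6640/1265 = 3830 - 1*1328/253 = 3830 - 1328/253 = 967662/253 ≈ 3824.8)
o*(-155) = (967662/253)*(-155) = -149987610/253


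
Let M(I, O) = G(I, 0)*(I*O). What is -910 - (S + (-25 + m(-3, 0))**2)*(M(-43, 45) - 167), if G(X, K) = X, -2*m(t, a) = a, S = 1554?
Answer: -180940712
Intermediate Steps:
m(t, a) = -a/2
M(I, O) = O*I**2 (M(I, O) = I*(I*O) = O*I**2)
-910 - (S + (-25 + m(-3, 0))**2)*(M(-43, 45) - 167) = -910 - (1554 + (-25 - 1/2*0)**2)*(45*(-43)**2 - 167) = -910 - (1554 + (-25 + 0)**2)*(45*1849 - 167) = -910 - (1554 + (-25)**2)*(83205 - 167) = -910 - (1554 + 625)*83038 = -910 - 2179*83038 = -910 - 1*180939802 = -910 - 180939802 = -180940712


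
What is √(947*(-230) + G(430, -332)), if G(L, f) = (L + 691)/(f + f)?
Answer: I*√24008075526/332 ≈ 466.7*I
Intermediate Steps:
G(L, f) = (691 + L)/(2*f) (G(L, f) = (691 + L)/((2*f)) = (691 + L)*(1/(2*f)) = (691 + L)/(2*f))
√(947*(-230) + G(430, -332)) = √(947*(-230) + (½)*(691 + 430)/(-332)) = √(-217810 + (½)*(-1/332)*1121) = √(-217810 - 1121/664) = √(-144626961/664) = I*√24008075526/332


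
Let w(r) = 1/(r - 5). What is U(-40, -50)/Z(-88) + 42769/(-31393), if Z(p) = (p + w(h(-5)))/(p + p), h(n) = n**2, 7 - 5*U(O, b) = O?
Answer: 963500913/55220287 ≈ 17.448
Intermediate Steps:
U(O, b) = 7/5 - O/5
w(r) = 1/(-5 + r)
Z(p) = (1/20 + p)/(2*p) (Z(p) = (p + 1/(-5 + (-5)**2))/(p + p) = (p + 1/(-5 + 25))/((2*p)) = (p + 1/20)*(1/(2*p)) = (1/20 + p)*(1/(2*p)) = (1/20 + p)/(2*p))
U(-40, -50)/Z(-88) + 42769/(-31393) = (7/5 - 1/5*(-40))/(((1/40)*(1 + 20*(-88))/(-88))) + 42769/(-31393) = (7/5 + 8)/(((1/40)*(-1/88)*(1 - 1760))) + 42769*(-1/31393) = 47/(5*(((1/40)*(-1/88)*(-1759)))) - 42769/31393 = 47/(5*(1759/3520)) - 42769/31393 = (47/5)*(3520/1759) - 42769/31393 = 33088/1759 - 42769/31393 = 963500913/55220287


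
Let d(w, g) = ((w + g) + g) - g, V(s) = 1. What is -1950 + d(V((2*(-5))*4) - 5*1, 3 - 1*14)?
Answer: -1965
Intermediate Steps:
d(w, g) = g + w (d(w, g) = ((g + w) + g) - g = (w + 2*g) - g = g + w)
-1950 + d(V((2*(-5))*4) - 5*1, 3 - 1*14) = -1950 + ((3 - 1*14) + (1 - 5*1)) = -1950 + ((3 - 14) + (1 - 5)) = -1950 + (-11 - 4) = -1950 - 15 = -1965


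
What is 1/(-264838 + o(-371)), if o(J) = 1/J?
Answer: -371/98254899 ≈ -3.7759e-6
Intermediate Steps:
1/(-264838 + o(-371)) = 1/(-264838 + 1/(-371)) = 1/(-264838 - 1/371) = 1/(-98254899/371) = -371/98254899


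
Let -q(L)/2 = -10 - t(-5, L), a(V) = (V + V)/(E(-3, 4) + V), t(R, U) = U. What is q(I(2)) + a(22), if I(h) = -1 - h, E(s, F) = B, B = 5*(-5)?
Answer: -2/3 ≈ -0.66667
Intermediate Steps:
B = -25
E(s, F) = -25
a(V) = 2*V/(-25 + V) (a(V) = (V + V)/(-25 + V) = (2*V)/(-25 + V) = 2*V/(-25 + V))
q(L) = 20 + 2*L (q(L) = -2*(-10 - L) = 20 + 2*L)
q(I(2)) + a(22) = (20 + 2*(-1 - 1*2)) + 2*22/(-25 + 22) = (20 + 2*(-1 - 2)) + 2*22/(-3) = (20 + 2*(-3)) + 2*22*(-1/3) = (20 - 6) - 44/3 = 14 - 44/3 = -2/3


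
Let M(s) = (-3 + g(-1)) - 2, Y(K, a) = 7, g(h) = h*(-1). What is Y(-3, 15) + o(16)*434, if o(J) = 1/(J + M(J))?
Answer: 259/6 ≈ 43.167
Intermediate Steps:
g(h) = -h
M(s) = -4 (M(s) = (-3 - 1*(-1)) - 2 = (-3 + 1) - 2 = -2 - 2 = -4)
o(J) = 1/(-4 + J) (o(J) = 1/(J - 4) = 1/(-4 + J))
Y(-3, 15) + o(16)*434 = 7 + 434/(-4 + 16) = 7 + 434/12 = 7 + (1/12)*434 = 7 + 217/6 = 259/6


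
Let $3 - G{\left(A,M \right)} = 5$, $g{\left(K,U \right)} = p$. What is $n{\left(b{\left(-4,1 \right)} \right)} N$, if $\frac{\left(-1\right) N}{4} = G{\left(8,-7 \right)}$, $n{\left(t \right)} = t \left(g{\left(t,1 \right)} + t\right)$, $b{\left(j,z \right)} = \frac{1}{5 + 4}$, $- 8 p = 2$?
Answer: $- \frac{10}{81} \approx -0.12346$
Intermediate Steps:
$p = - \frac{1}{4}$ ($p = \left(- \frac{1}{8}\right) 2 = - \frac{1}{4} \approx -0.25$)
$b{\left(j,z \right)} = \frac{1}{9}$
$g{\left(K,U \right)} = - \frac{1}{4}$
$G{\left(A,M \right)} = -2$ ($G{\left(A,M \right)} = 3 - 5 = -2$)
$n{\left(t \right)} = t \left(- \frac{1}{4} + t\right)$
$N = 8$ ($N = \left(-4\right) \left(-2\right) = 8$)
$n{\left(b{\left(-4,1 \right)} \right)} N = \frac{- \frac{1}{4} + \frac{1}{9}}{9} \cdot 8 = \frac{1}{9} \left(- \frac{5}{36}\right) 8 = \left(- \frac{5}{324}\right) 8 = - \frac{10}{81}$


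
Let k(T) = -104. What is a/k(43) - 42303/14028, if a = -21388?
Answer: 12317973/60788 ≈ 202.64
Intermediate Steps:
a/k(43) - 42303/14028 = -21388/(-104) - 42303/14028 = -21388*(-1/104) - 42303*1/14028 = 5347/26 - 14101/4676 = 12317973/60788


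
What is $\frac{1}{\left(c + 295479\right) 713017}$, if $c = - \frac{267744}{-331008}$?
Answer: $\frac{3448}{726431973497477} \approx 4.7465 \cdot 10^{-12}$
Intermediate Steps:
$c = \frac{2789}{3448}$ ($c = \left(-267744\right) \left(- \frac{1}{331008}\right) = \frac{2789}{3448} \approx 0.80888$)
$\frac{1}{\left(c + 295479\right) 713017} = \frac{1}{\left(\frac{2789}{3448} + 295479\right) 713017} = \frac{1}{\frac{1018814381}{3448}} \cdot \frac{1}{713017} = \frac{3448}{1018814381} \cdot \frac{1}{713017} = \frac{3448}{726431973497477}$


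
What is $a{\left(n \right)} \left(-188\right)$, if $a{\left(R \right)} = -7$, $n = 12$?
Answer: $1316$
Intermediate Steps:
$a{\left(n \right)} \left(-188\right) = \left(-7\right) \left(-188\right) = 1316$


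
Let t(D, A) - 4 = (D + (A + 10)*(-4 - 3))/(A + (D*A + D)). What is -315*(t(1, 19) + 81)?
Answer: -326865/13 ≈ -25143.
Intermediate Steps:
t(D, A) = 4 + (-70 + D - 7*A)/(A + D + A*D) (t(D, A) = 4 + (D + (A + 10)*(-4 - 3))/(A + (D*A + D)) = 4 + (D + (10 + A)*(-7))/(A + (A*D + D)) = 4 + (D + (-70 - 7*A))/(A + (D + A*D)) = 4 + (-70 + D - 7*A)/(A + D + A*D))
-315*(t(1, 19) + 81) = -315*((-70 - 3*19 + 5*1 + 4*19*1)/(19 + 1 + 19*1) + 81) = -315*((-70 - 57 + 5 + 76)/(19 + 1 + 19) + 81) = -315*(-46/39 + 81) = -315*3113/39 = -326865/13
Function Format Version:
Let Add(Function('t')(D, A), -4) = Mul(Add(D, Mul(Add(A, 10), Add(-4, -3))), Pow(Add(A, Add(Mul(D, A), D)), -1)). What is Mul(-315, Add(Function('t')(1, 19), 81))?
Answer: Rational(-326865, 13) ≈ -25143.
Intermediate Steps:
Function('t')(D, A) = Add(4, Mul(Pow(Add(A, D, Mul(A, D)), -1), Add(-70, D, Mul(-7, A)))) (Function('t')(D, A) = Add(4, Mul(Add(D, Mul(Add(A, 10), Add(-4, -3))), Pow(Add(A, Add(Mul(D, A), D)), -1))) = Add(4, Mul(Add(D, Mul(Add(10, A), -7)), Pow(Add(A, Add(Mul(A, D), D)), -1))) = Add(4, Mul(Add(D, Add(-70, Mul(-7, A))), Pow(Add(A, Add(D, Mul(A, D))), -1))) = Add(4, Mul(Add(-70, D, Mul(-7, A)), Pow(Add(A, D, Mul(A, D)), -1))) = Add(4, Mul(Pow(Add(A, D, Mul(A, D)), -1), Add(-70, D, Mul(-7, A)))))
Mul(-315, Add(Function('t')(1, 19), 81)) = Mul(-315, Add(Mul(Pow(Add(19, 1, Mul(19, 1)), -1), Add(-70, Mul(-3, 19), Mul(5, 1), Mul(4, 19, 1))), 81)) = Mul(-315, Add(Mul(Pow(Add(19, 1, 19), -1), Add(-70, -57, 5, 76)), 81)) = Mul(-315, Add(Mul(Pow(39, -1), -46), 81)) = Mul(-315, Add(Mul(Rational(1, 39), -46), 81)) = Mul(-315, Add(Rational(-46, 39), 81)) = Mul(-315, Rational(3113, 39)) = Rational(-326865, 13)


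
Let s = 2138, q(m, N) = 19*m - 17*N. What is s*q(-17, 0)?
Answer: -690574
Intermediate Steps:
q(m, N) = -17*N + 19*m
s*q(-17, 0) = 2138*(-17*0 + 19*(-17)) = 2138*(0 - 323) = 2138*(-323) = -690574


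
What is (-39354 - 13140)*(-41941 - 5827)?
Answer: 2507533392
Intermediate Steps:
(-39354 - 13140)*(-41941 - 5827) = -52494*(-47768) = 2507533392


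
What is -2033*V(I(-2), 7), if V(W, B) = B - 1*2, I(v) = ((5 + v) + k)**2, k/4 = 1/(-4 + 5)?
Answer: -10165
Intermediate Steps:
k = 4 (k = 4/(-4 + 5) = 4/1 = 4*1 = 4)
I(v) = (9 + v)**2 (I(v) = ((5 + v) + 4)**2 = (9 + v)**2)
V(W, B) = -2 + B (V(W, B) = B - 2 = -2 + B)
-2033*V(I(-2), 7) = -2033*(-2 + 7) = -2033*5 = -10165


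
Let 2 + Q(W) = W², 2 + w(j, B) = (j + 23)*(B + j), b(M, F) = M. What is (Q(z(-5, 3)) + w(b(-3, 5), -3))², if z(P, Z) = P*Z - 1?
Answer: 17424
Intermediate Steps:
w(j, B) = -2 + (23 + j)*(B + j) (w(j, B) = -2 + (j + 23)*(B + j) = -2 + (23 + j)*(B + j))
z(P, Z) = -1 + P*Z
Q(W) = -2 + W²
(Q(z(-5, 3)) + w(b(-3, 5), -3))² = ((-2 + (-1 - 5*3)²) + (-2 + (-3)² + 23*(-3) + 23*(-3) - 3*(-3)))² = ((-2 + (-1 - 15)²) + (-2 + 9 - 69 - 69 + 9))² = ((-2 + (-16)²) - 122)² = ((-2 + 256) - 122)² = (254 - 122)² = 132² = 17424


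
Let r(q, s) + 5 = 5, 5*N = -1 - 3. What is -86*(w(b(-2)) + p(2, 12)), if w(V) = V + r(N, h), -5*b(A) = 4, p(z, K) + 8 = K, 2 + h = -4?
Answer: -1376/5 ≈ -275.20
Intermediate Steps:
h = -6 (h = -2 - 4 = -6)
p(z, K) = -8 + K
b(A) = -⅘ (b(A) = -⅕*4 = -⅘)
N = -⅘ (N = (-1 - 3)/5 = (⅕)*(-4) = -⅘ ≈ -0.80000)
r(q, s) = 0 (r(q, s) = -5 + 5 = 0)
w(V) = V (w(V) = V + 0 = V)
-86*(w(b(-2)) + p(2, 12)) = -86*(-⅘ + (-8 + 12)) = -86*(-⅘ + 4) = -86*16/5 = -1376/5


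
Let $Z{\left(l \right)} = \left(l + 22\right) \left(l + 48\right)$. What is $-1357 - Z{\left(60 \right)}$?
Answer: $-10213$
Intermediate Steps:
$Z{\left(l \right)} = \left(22 + l\right) \left(48 + l\right)$
$-1357 - Z{\left(60 \right)} = -1357 - \left(1056 + 60^{2} + 70 \cdot 60\right) = -1357 - \left(1056 + 3600 + 4200\right) = -1357 - 8856 = -10213$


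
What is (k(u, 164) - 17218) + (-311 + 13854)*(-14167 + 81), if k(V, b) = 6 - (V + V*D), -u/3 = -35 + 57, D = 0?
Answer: -190783844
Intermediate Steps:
u = -66 (u = -3*(-35 + 57) = -3*22 = -66)
k(V, b) = 6 - V (k(V, b) = 6 - (V + V*0) = 6 - (V + 0) = 6 - V)
(k(u, 164) - 17218) + (-311 + 13854)*(-14167 + 81) = ((6 - 1*(-66)) - 17218) + (-311 + 13854)*(-14167 + 81) = ((6 + 66) - 17218) + 13543*(-14086) = (72 - 17218) - 190766698 = -17146 - 190766698 = -190783844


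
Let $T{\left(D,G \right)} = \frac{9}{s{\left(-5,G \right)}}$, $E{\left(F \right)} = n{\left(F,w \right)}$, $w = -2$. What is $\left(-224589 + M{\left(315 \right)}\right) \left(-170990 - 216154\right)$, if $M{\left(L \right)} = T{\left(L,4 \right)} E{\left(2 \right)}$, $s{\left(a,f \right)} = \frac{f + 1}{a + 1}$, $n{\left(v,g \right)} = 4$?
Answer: $\frac{434797167816}{5} \approx 8.6959 \cdot 10^{10}$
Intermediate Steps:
$s{\left(a,f \right)} = \frac{1 + f}{1 + a}$
$E{\left(F \right)} = 4$
$T{\left(D,G \right)} = \frac{9}{- \frac{1}{4} - \frac{G}{4}}$ ($T{\left(D,G \right)} = \frac{9}{\frac{1}{1 - 5} \left(1 + G\right)} = \frac{9}{\frac{1}{-4} \left(1 + G\right)} = \frac{9}{\left(- \frac{1}{4}\right) \left(1 + G\right)} = \frac{9}{- \frac{1}{4} - \frac{G}{4}}$)
$M{\left(L \right)} = - \frac{144}{5}$ ($M{\left(L \right)} = \frac{36}{-1 - 4} \cdot 4 = \frac{36}{-5} \cdot 4 = 36 \left(- \frac{1}{5}\right) 4 = \left(- \frac{36}{5}\right) 4 = - \frac{144}{5}$)
$\left(-224589 + M{\left(315 \right)}\right) \left(-170990 - 216154\right) = \left(-224589 - \frac{144}{5}\right) \left(-170990 - 216154\right) = \left(- \frac{1123089}{5}\right) \left(-387144\right) = \frac{434797167816}{5}$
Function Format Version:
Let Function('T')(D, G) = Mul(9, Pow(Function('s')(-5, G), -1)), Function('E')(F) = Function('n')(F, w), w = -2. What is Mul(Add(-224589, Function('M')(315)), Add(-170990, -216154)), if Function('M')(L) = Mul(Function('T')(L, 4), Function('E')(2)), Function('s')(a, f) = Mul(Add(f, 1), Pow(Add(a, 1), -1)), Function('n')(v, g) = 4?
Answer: Rational(434797167816, 5) ≈ 8.6959e+10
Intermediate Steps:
Function('s')(a, f) = Mul(Pow(Add(1, a), -1), Add(1, f)) (Function('s')(a, f) = Mul(Add(1, f), Pow(Add(1, a), -1)) = Mul(Pow(Add(1, a), -1), Add(1, f)))
Function('E')(F) = 4
Function('T')(D, G) = Mul(9, Pow(Add(Rational(-1, 4), Mul(Rational(-1, 4), G)), -1)) (Function('T')(D, G) = Mul(9, Pow(Mul(Pow(Add(1, -5), -1), Add(1, G)), -1)) = Mul(9, Pow(Mul(Pow(-4, -1), Add(1, G)), -1)) = Mul(9, Pow(Mul(Rational(-1, 4), Add(1, G)), -1)) = Mul(9, Pow(Add(Rational(-1, 4), Mul(Rational(-1, 4), G)), -1)))
Function('M')(L) = Rational(-144, 5) (Function('M')(L) = Mul(Mul(36, Pow(Add(-1, Mul(-1, 4)), -1)), 4) = Mul(Mul(36, Pow(Add(-1, -4), -1)), 4) = Mul(Mul(36, Pow(-5, -1)), 4) = Mul(Mul(36, Rational(-1, 5)), 4) = Mul(Rational(-36, 5), 4) = Rational(-144, 5))
Mul(Add(-224589, Function('M')(315)), Add(-170990, -216154)) = Mul(Add(-224589, Rational(-144, 5)), Add(-170990, -216154)) = Mul(Rational(-1123089, 5), -387144) = Rational(434797167816, 5)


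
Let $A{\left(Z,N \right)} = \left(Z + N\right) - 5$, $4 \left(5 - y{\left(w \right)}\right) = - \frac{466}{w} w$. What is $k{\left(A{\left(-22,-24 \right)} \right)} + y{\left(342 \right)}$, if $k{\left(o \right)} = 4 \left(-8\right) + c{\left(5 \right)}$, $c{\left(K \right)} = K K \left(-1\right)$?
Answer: $\frac{129}{2} \approx 64.5$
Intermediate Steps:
$y{\left(w \right)} = \frac{243}{2}$ ($y{\left(w \right)} = 5 - \frac{- \frac{466}{w} w}{4} = 5 - - \frac{233}{2} = 5 + \frac{233}{2} = \frac{243}{2}$)
$c{\left(K \right)} = - K^{2}$ ($c{\left(K \right)} = K^{2} \left(-1\right) = - K^{2}$)
$A{\left(Z,N \right)} = -5 + N + Z$ ($A{\left(Z,N \right)} = \left(N + Z\right) - 5 = -5 + N + Z$)
$k{\left(o \right)} = -57$ ($k{\left(o \right)} = 4 \left(-8\right) - 5^{2} = -32 - 25 = -57$)
$k{\left(A{\left(-22,-24 \right)} \right)} + y{\left(342 \right)} = -57 + \frac{243}{2} = \frac{129}{2}$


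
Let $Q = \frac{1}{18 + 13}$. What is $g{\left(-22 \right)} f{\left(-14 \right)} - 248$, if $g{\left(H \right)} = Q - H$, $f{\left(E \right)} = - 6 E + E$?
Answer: $\frac{40122}{31} \approx 1294.3$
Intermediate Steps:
$f{\left(E \right)} = - 5 E$
$Q = \frac{1}{31} \approx 0.032258$
$g{\left(H \right)} = \frac{1}{31} - H$
$g{\left(-22 \right)} f{\left(-14 \right)} - 248 = \left(\frac{1}{31} - -22\right) \left(\left(-5\right) \left(-14\right)\right) - 248 = \left(\frac{1}{31} + 22\right) 70 - 248 = \frac{683}{31} \cdot 70 - 248 = \frac{47810}{31} - 248 = \frac{40122}{31}$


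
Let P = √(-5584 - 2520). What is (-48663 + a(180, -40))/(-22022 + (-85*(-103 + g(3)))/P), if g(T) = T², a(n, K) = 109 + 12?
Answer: 2165777638024/982562108609 - 193925290*I*√2026/982562108609 ≈ 2.2042 - 0.0088837*I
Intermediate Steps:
a(n, K) = 121
P = 2*I*√2026 (P = √(-8104) = 2*I*√2026 ≈ 90.022*I)
(-48663 + a(180, -40))/(-22022 + (-85*(-103 + g(3)))/P) = (-48663 + 121)/(-22022 + (-85*(-103 + 3²))/((2*I*√2026))) = -48542/(-22022 + (-85*(-103 + 9))*(-I*√2026/4052)) = -48542/(-22022 + (-85*(-94))*(-I*√2026/4052)) = -48542/(-22022 + 7990*(-I*√2026/4052)) = -48542/(-22022 - 3995*I*√2026/2026)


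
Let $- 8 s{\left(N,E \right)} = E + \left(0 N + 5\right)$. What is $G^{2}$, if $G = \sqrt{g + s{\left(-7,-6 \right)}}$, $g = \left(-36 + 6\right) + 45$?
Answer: $\frac{121}{8} \approx 15.125$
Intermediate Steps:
$g = 15$ ($g = -30 + 45 = 15$)
$s{\left(N,E \right)} = - \frac{5}{8} - \frac{E}{8}$ ($s{\left(N,E \right)} = - \frac{E + \left(0 N + 5\right)}{8} = - \frac{E + \left(0 + 5\right)}{8} = - \frac{E + 5}{8} = - \frac{5 + E}{8} = - \frac{5}{8} - \frac{E}{8}$)
$G = \frac{11 \sqrt{2}}{4}$ ($G = \sqrt{15 - - \frac{1}{8}} = \sqrt{15 + \left(- \frac{5}{8} + \frac{3}{4}\right)} = \sqrt{15 + \frac{1}{8}} = \sqrt{\frac{121}{8}} = \frac{11 \sqrt{2}}{4} \approx 3.8891$)
$G^{2} = \left(\frac{11 \sqrt{2}}{4}\right)^{2} = \frac{121}{8}$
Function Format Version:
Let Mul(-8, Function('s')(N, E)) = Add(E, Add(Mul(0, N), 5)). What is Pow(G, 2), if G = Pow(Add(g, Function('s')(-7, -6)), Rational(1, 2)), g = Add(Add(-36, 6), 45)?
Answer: Rational(121, 8) ≈ 15.125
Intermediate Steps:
g = 15 (g = Add(-30, 45) = 15)
Function('s')(N, E) = Add(Rational(-5, 8), Mul(Rational(-1, 8), E)) (Function('s')(N, E) = Mul(Rational(-1, 8), Add(E, Add(Mul(0, N), 5))) = Mul(Rational(-1, 8), Add(E, Add(0, 5))) = Mul(Rational(-1, 8), Add(E, 5)) = Mul(Rational(-1, 8), Add(5, E)) = Add(Rational(-5, 8), Mul(Rational(-1, 8), E)))
G = Mul(Rational(11, 4), Pow(2, Rational(1, 2))) (G = Pow(Add(15, Add(Rational(-5, 8), Mul(Rational(-1, 8), -6))), Rational(1, 2)) = Pow(Add(15, Add(Rational(-5, 8), Rational(3, 4))), Rational(1, 2)) = Pow(Add(15, Rational(1, 8)), Rational(1, 2)) = Pow(Rational(121, 8), Rational(1, 2)) = Mul(Rational(11, 4), Pow(2, Rational(1, 2))) ≈ 3.8891)
Pow(G, 2) = Pow(Mul(Rational(11, 4), Pow(2, Rational(1, 2))), 2) = Rational(121, 8)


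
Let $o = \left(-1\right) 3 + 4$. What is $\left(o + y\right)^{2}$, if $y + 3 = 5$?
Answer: $9$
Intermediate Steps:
$y = 2$ ($y = -3 + 5 = 2$)
$o = 1$ ($o = -3 + 4 = 1$)
$\left(o + y\right)^{2} = \left(1 + 2\right)^{2} = 3^{2} = 9$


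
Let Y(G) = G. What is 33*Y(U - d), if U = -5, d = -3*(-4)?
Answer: -561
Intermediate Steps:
d = 12
33*Y(U - d) = 33*(-5 - 1*12) = 33*(-5 - 12) = 33*(-17) = -561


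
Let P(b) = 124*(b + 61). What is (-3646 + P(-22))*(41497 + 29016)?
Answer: 83910470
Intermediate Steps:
P(b) = 7564 + 124*b (P(b) = 124*(61 + b) = 7564 + 124*b)
(-3646 + P(-22))*(41497 + 29016) = (-3646 + (7564 + 124*(-22)))*(41497 + 29016) = (-3646 + (7564 - 2728))*70513 = (-3646 + 4836)*70513 = 1190*70513 = 83910470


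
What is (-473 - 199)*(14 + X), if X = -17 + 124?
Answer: -81312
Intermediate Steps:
X = 107
(-473 - 199)*(14 + X) = (-473 - 199)*(14 + 107) = -672*121 = -81312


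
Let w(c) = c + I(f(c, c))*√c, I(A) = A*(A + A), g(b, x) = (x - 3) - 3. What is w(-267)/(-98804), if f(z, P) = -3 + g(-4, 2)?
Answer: 267/98804 - 49*I*√267/49402 ≈ 0.0027023 - 0.016207*I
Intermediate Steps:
g(b, x) = -6 + x (g(b, x) = (-3 + x) - 3 = -6 + x)
f(z, P) = -7 (f(z, P) = -3 + (-6 + 2) = -3 - 4 = -7)
I(A) = 2*A² (I(A) = A*(2*A) = 2*A²)
w(c) = c + 98*√c (w(c) = c + (2*(-7)²)*√c = c + (2*49)*√c = c + 98*√c)
w(-267)/(-98804) = (-267 + 98*√(-267))/(-98804) = (-267 + 98*(I*√267))*(-1/98804) = (-267 + 98*I*√267)*(-1/98804) = 267/98804 - 49*I*√267/49402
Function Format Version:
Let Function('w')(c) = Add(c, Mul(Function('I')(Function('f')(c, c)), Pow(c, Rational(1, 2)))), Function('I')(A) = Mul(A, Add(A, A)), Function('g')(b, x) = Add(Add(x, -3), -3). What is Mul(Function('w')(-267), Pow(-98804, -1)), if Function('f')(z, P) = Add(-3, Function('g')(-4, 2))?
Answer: Add(Rational(267, 98804), Mul(Rational(-49, 49402), I, Pow(267, Rational(1, 2)))) ≈ Add(0.0027023, Mul(-0.016207, I))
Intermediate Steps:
Function('g')(b, x) = Add(-6, x) (Function('g')(b, x) = Add(Add(-3, x), -3) = Add(-6, x))
Function('f')(z, P) = -7 (Function('f')(z, P) = Add(-3, Add(-6, 2)) = Add(-3, -4) = -7)
Function('I')(A) = Mul(2, Pow(A, 2)) (Function('I')(A) = Mul(A, Mul(2, A)) = Mul(2, Pow(A, 2)))
Function('w')(c) = Add(c, Mul(98, Pow(c, Rational(1, 2)))) (Function('w')(c) = Add(c, Mul(Mul(2, Pow(-7, 2)), Pow(c, Rational(1, 2)))) = Add(c, Mul(Mul(2, 49), Pow(c, Rational(1, 2)))) = Add(c, Mul(98, Pow(c, Rational(1, 2)))))
Mul(Function('w')(-267), Pow(-98804, -1)) = Mul(Add(-267, Mul(98, Pow(-267, Rational(1, 2)))), Pow(-98804, -1)) = Mul(Add(-267, Mul(98, Mul(I, Pow(267, Rational(1, 2))))), Rational(-1, 98804)) = Mul(Add(-267, Mul(98, I, Pow(267, Rational(1, 2)))), Rational(-1, 98804)) = Add(Rational(267, 98804), Mul(Rational(-49, 49402), I, Pow(267, Rational(1, 2))))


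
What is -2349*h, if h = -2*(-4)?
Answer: -18792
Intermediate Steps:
h = 8
-2349*h = -2349*8 = -18792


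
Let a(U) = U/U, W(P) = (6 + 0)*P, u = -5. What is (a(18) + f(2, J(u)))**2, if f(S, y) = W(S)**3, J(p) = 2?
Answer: 2989441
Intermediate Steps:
W(P) = 6*P
f(S, y) = 216*S**3 (f(S, y) = (6*S)**3 = 216*S**3)
a(U) = 1
(a(18) + f(2, J(u)))**2 = (1 + 216*2**3)**2 = (1 + 216*8)**2 = (1 + 1728)**2 = 1729**2 = 2989441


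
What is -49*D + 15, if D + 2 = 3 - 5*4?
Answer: 946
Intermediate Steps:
D = -19 (D = -2 + (3 - 5*4) = -2 + (3 - 20) = -2 - 17 = -19)
-49*D + 15 = -49*(-19) + 15 = 931 + 15 = 946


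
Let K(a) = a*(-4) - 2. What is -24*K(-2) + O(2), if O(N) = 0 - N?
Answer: -146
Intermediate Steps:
O(N) = -N
K(a) = -2 - 4*a (K(a) = -4*a - 2 = -2 - 4*a)
-24*K(-2) + O(2) = -24*(-2 - 4*(-2)) - 1*2 = -24*(-2 + 8) - 2 = -24*6 - 2 = -144 - 2 = -146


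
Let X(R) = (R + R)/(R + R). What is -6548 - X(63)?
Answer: -6549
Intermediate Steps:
X(R) = 1 (X(R) = (2*R)/((2*R)) = (2*R)*(1/(2*R)) = 1)
-6548 - X(63) = -6548 - 1*1 = -6548 - 1 = -6549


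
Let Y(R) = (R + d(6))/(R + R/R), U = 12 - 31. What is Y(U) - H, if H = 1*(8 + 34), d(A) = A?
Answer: -743/18 ≈ -41.278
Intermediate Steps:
H = 42 (H = 1*42 = 42)
U = -19
Y(R) = (6 + R)/(1 + R) (Y(R) = (R + 6)/(R + R/R) = (6 + R)/(R + 1) = (6 + R)/(1 + R))
Y(U) - H = (6 - 19)/(1 - 19) - 1*42 = -13/(-18) - 42 = -1/18*(-13) - 42 = 13/18 - 42 = -743/18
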